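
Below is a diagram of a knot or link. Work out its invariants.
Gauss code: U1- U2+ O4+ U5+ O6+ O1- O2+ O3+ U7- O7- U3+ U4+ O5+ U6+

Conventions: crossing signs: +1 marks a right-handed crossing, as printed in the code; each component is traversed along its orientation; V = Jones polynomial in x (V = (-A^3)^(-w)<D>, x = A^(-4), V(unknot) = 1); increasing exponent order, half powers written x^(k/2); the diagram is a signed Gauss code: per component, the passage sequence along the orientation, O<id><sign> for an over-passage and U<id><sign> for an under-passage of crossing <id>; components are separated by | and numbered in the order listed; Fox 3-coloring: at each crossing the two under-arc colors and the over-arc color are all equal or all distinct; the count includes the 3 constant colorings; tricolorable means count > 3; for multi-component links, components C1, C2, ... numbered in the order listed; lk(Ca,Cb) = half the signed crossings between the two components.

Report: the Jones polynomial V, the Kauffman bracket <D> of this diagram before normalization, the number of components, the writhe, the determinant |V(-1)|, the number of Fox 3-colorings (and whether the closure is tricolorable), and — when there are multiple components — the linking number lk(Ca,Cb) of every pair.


V = x + x^3 - x^4
<D> = A^-7 - A^-3 - A^5 (w = +3)
1 component over 7 crossings, w = +3
9 Fox colorings among 3^7, |V(-1)| = 3: tricolorable
why: w = +3 (over 7 crossings) is diagram-only; (-A^3)^(-3) removes it from V


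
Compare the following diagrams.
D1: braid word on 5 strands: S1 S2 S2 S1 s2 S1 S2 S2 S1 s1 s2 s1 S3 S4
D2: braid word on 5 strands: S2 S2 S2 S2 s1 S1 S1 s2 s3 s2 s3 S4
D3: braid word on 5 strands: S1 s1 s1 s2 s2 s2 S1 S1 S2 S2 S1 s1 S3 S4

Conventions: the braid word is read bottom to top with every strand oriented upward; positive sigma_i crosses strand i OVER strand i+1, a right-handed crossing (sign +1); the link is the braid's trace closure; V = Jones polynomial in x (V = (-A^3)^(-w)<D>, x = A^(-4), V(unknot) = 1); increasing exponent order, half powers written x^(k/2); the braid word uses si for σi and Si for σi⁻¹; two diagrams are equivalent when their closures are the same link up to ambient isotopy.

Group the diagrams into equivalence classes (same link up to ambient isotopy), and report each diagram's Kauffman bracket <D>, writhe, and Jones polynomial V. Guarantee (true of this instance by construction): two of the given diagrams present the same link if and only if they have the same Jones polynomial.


equivalence classes: {D1} | {D2} | {D3}
D1 (bracket A^-14 - A^-10 + 2A^-6 - A^-2 + A^2 - A^6; 14 crossings at w = -6): V = -x^-6 + x^-5 - x^-4 + 2x^-3 - x^-2 + x^-1
V(D2) = 1  [12 crossings, <D> = A^-6, w = -2]
V(D3) = -x^-3 + 2x^-2 - 2x^-1 + 3 - 2x + 2x^2 - x^3  [14 crossings, <D> = -A^-18 + 2A^-14 - 2A^-10 + 3A^-6 - 2A^-2 + 2A^2 - A^6, w = -2]
key observation: comparing 3 Jones polynomials yields 3 groups


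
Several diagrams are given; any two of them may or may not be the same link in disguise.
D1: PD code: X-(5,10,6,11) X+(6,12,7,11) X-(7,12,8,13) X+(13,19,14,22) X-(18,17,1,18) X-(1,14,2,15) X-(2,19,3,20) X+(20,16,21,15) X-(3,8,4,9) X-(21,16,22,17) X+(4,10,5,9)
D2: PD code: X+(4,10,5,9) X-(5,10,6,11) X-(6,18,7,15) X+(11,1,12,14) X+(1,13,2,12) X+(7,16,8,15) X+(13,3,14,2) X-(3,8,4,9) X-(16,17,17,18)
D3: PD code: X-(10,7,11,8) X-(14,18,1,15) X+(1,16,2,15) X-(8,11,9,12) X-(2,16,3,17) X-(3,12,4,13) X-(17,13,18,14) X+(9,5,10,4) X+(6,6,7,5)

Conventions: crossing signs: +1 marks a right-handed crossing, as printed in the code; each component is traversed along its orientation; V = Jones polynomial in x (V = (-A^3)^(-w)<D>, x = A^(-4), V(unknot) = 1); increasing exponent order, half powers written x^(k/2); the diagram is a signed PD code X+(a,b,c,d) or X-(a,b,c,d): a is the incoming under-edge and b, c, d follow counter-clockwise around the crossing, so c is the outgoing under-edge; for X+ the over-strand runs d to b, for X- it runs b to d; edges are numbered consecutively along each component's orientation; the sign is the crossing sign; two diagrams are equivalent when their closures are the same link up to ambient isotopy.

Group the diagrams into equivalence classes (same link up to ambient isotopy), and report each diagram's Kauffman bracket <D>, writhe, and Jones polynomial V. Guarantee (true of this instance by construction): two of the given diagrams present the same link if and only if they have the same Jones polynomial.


classes: {D1} | {D2} | {D3}
V(D1) = -x^(-1/2) - x^(1/2)  [11 crossings, <D> = A^-11 + A^-7, w = -3]
V(D2) = -x^(1/2) - x^(3/2) - x^(5/2) + x^(9/2)  [9 crossings, <D> = -A^-15 + A^-7 + A^-3 + A, w = +1]
V(D3) = -x^(-5/2) - x^(-1/2)  [9 crossings, <D> = A^-7 + A, w = -3]
note: comparing 3 Jones polynomials yields 3 groups


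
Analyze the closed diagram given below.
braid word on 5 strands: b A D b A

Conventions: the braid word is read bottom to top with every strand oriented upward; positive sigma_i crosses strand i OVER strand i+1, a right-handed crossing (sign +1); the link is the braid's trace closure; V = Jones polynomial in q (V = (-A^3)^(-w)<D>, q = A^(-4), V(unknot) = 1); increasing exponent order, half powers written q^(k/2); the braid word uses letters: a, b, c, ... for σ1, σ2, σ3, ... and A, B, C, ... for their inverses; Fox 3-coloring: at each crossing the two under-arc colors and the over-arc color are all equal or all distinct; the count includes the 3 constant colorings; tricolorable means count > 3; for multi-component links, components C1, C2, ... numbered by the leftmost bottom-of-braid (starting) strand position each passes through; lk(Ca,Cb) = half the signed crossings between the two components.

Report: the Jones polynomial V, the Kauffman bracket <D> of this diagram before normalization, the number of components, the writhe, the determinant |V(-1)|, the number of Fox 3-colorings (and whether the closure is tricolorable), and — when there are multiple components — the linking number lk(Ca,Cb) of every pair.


V = -q^(-5/2) - q^(5/2)
<D> = A^-13 + A^7 (w = -1)
2 components over 5 crossings, w = -1
lk(C1,C2): 0
9 Fox colorings among 3^5, |V(-1)| = 0: tricolorable
why: summing lk over 1 pair gives 0


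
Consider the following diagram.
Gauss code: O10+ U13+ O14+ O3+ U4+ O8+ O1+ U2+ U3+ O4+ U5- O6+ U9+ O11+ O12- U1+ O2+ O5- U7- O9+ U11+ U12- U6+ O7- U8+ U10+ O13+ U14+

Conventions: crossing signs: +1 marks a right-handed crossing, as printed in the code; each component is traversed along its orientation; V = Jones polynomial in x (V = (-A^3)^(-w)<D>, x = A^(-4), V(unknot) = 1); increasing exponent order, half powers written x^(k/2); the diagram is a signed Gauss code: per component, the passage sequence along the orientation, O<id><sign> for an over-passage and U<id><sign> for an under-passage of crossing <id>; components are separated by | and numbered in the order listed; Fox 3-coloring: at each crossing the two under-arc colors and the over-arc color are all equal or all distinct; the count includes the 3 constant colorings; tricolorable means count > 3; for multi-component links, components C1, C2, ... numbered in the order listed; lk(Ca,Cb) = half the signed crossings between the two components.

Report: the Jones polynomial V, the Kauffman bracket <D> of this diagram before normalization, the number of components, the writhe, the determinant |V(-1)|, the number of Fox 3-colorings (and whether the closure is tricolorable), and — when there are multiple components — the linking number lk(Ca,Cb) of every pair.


V(x) = 2x^2 - 3x^3 + 6x^4 - 9x^5 + 11x^6 - 11x^7 + 10x^8 - 8x^9 + 5x^10 - 3x^11 + x^12
bracket: A^-24 - 3A^-20 + 5A^-16 - 8A^-12 + 10A^-8 - 11A^-4 + 11 - 9A^4 + 6A^8 - 3A^12 + 2A^16, w = +8
1 component, writhe +8, over 14 crossings
det 69, colorings 9 of 3^14 — tricolorable
observation: det 69 = |V(-1)|; divisible by 3, so tricolorable


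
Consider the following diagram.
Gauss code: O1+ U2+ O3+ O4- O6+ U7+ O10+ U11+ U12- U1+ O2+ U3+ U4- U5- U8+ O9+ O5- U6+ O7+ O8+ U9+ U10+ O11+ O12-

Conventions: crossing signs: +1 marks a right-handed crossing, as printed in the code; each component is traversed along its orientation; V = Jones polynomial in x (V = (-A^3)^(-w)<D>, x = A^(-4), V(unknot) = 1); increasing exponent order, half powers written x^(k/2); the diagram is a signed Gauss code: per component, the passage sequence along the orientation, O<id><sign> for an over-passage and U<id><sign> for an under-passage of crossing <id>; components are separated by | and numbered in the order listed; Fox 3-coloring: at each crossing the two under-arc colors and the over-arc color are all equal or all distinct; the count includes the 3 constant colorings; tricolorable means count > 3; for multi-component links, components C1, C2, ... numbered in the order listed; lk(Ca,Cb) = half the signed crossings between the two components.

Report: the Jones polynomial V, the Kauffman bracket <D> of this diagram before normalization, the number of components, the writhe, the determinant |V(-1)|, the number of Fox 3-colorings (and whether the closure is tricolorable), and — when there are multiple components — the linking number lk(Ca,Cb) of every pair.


Jones polynomial: V(x) = x^2 - x^3 + 3x^4 - 3x^5 + 3x^6 - 3x^7 + 2x^8 - x^9
<D> = -A^-18 + 2A^-14 - 3A^-10 + 3A^-6 - 3A^-2 + 3A^2 - A^6 + A^10; writhe +6
components 1, writhe +6 (12 crossings)
3-colorings: 3 of 3^12, det 17 — not tricolorable
note: the span of V is 7, forcing >= 7 crossings in any diagram


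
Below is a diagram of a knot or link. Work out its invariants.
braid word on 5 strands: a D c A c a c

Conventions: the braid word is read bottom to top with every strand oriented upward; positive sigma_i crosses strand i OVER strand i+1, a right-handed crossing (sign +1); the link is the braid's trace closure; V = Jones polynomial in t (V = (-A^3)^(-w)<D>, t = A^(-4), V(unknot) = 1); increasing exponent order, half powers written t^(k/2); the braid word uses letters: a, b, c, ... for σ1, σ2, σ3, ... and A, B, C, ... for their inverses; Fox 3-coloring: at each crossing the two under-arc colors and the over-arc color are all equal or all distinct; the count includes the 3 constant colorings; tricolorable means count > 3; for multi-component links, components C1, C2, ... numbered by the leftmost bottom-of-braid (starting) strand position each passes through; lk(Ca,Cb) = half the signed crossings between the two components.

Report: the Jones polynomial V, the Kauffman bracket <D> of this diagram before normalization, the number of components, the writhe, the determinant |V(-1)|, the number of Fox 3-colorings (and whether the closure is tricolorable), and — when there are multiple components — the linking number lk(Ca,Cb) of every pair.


Jones polynomial: V(t) = -t^(1/2) - t^(3/2) - t^(5/2) + t^(9/2)
<D> = -A^-9 + A^-1 + A^3 + A^7; writhe +3
components 2, writhe +3 (7 crossings)
linking number lk(C1,C2) = 0
3-colorings: 27 of 3^7, det 0 — tricolorable
note: the 1 component pair carries total linking 0


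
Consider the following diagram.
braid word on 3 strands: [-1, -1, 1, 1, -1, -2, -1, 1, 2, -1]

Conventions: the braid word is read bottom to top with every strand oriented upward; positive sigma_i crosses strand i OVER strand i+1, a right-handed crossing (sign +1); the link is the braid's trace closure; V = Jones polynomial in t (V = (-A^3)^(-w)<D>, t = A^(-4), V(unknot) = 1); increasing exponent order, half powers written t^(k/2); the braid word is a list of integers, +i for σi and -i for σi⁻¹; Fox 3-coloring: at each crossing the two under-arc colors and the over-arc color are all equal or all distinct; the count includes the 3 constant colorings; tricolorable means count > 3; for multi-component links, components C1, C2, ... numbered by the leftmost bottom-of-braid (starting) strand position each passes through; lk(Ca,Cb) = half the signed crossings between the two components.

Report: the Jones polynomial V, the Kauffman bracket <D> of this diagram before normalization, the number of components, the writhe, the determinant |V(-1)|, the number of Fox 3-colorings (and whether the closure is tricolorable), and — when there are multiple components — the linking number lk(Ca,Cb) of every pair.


Jones polynomial: V(t) = t^-3 + t^-2 + t^-1 + 1
<D> = A^-6 + A^-2 + A^2 + A^6; writhe -2
components 3, writhe -2 (10 crossings)
linking number lk(C1,C2) = -1
lk(C1,C3): 0
lk(C2,C3) = 0
3-colorings: 9 of 3^11, det 0 — tricolorable
note: w = -2 shifts under R1 moves; the (-A^3)^(2) factor cancels that in V


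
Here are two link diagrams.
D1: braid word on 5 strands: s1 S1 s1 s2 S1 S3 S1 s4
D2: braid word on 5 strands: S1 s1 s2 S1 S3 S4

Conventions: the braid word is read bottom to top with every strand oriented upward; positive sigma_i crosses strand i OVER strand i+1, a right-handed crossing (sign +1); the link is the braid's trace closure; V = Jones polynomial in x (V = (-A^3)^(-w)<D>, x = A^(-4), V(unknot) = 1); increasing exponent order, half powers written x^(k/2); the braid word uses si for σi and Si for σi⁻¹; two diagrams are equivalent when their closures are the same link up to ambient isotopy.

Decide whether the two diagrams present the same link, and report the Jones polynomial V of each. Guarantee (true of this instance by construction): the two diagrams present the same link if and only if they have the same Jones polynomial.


same link: yes
V(D1) = 1  [8 crossings, <D> = 1, w = 0]
V(D2) = 1  [6 crossings, <D> = A^-6, w = -2]
insight: from 8 to 6 crossings by R-moves: one link, two diagrams


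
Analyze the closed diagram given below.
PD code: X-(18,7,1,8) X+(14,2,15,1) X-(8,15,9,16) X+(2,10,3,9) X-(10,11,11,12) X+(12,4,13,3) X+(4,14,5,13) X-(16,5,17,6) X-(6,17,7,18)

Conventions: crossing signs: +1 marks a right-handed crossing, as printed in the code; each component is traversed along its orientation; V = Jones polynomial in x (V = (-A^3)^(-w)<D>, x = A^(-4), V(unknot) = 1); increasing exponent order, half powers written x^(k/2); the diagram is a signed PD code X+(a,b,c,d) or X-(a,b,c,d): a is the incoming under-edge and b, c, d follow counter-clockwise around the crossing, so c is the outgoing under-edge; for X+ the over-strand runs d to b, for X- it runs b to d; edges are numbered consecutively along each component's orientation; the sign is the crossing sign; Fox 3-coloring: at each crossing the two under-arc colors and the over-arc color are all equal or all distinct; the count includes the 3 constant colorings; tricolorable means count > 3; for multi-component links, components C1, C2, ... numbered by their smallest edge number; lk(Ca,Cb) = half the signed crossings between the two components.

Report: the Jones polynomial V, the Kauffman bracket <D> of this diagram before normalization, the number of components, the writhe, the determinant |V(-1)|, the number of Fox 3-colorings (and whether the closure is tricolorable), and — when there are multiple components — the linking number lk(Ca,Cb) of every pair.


V(x) = x^-4 - 2x^-3 + 3x^-2 - 4x^-1 + 5 - 4x + 3x^2 - 2x^3 + x^4
bracket: -A^-19 + 2A^-15 - 3A^-11 + 4A^-7 - 5A^-3 + 4A - 3A^5 + 2A^9 - A^13, w = -1
1 component, writhe -1, over 9 crossings
det 25, colorings 3 of 3^9 — not tricolorable
observation: det 25 = |V(-1)|; not divisible by 3, so not tricolorable


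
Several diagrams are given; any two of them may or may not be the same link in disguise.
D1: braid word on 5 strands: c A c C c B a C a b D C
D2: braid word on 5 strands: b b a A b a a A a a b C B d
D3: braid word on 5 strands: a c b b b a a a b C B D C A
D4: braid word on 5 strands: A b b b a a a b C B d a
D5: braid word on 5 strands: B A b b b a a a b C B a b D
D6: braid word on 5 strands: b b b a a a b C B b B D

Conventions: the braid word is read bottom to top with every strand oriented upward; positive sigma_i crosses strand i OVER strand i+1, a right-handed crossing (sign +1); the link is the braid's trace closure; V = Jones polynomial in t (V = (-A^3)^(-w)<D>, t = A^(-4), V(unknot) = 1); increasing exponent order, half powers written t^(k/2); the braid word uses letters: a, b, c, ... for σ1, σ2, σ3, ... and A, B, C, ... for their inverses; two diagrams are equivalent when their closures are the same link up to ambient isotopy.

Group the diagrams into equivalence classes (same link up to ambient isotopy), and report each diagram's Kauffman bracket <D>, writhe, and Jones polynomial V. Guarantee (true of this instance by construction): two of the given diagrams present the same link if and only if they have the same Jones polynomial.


equivalence classes: {D1} | {D2, D3, D4, D5, D6}
D1 (bracket 1; 12 crossings at w = 0): V = 1
D2 (bracket A^-14 - 2A^-10 + A^-6 - 2A^-2 + 2A^2 + A^10; 14 crossings at w = +6): V = t^2 + 2t^4 - 2t^5 + t^6 - 2t^7 + t^8
D3 (bracket A^-20 - 2A^-16 + A^-12 - 2A^-8 + 2A^-4 + A^4; 14 crossings at w = +4): V = t^2 + 2t^4 - 2t^5 + t^6 - 2t^7 + t^8
V(D4) = t^2 + 2t^4 - 2t^5 + t^6 - 2t^7 + t^8  (w +6, c 12, <D> = A^-14 - 2A^-10 + A^-6 - 2A^-2 + 2A^2 + A^10)
D5 (bracket A^-20 - 2A^-16 + A^-12 - 2A^-8 + 2A^-4 + A^4; 14 crossings at w = +4): V = t^2 + 2t^4 - 2t^5 + t^6 - 2t^7 + t^8
D6 (bracket A^-20 - 2A^-16 + A^-12 - 2A^-8 + 2A^-4 + A^4; 12 crossings at w = +4): V = t^2 + 2t^4 - 2t^5 + t^6 - 2t^7 + t^8
key observation: V(t) takes 2 values over 6 diagrams, fixing the grouping


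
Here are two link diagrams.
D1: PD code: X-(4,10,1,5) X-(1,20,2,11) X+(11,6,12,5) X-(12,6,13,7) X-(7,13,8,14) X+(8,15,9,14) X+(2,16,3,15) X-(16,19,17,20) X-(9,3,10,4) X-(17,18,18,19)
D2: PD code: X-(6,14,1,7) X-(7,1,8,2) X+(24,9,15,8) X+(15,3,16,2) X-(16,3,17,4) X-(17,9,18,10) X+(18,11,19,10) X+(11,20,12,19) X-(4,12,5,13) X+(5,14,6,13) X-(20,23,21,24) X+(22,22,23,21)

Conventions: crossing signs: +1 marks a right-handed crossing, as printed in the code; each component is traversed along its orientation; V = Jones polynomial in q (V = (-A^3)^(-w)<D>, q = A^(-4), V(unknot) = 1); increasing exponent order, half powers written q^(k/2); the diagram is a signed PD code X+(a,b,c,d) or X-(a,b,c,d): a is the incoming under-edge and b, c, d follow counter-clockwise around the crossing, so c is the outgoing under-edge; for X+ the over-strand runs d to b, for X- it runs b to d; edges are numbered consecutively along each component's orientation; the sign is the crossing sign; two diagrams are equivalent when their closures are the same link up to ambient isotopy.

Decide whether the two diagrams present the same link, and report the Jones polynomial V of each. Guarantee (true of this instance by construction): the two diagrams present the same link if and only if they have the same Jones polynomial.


equivalent: no
V(D1) = q^-3 + q^-2 + q^-1 + 1  (w -4, c 10, <D> = A^-12 + A^-8 + A^-4 + 1)
V(D2) = q^-2 + 2 + q^2  (w 0, c 12, <D> = A^-8 + 2 + A^8)
why: 2 values of V(q) split the 2 diagrams


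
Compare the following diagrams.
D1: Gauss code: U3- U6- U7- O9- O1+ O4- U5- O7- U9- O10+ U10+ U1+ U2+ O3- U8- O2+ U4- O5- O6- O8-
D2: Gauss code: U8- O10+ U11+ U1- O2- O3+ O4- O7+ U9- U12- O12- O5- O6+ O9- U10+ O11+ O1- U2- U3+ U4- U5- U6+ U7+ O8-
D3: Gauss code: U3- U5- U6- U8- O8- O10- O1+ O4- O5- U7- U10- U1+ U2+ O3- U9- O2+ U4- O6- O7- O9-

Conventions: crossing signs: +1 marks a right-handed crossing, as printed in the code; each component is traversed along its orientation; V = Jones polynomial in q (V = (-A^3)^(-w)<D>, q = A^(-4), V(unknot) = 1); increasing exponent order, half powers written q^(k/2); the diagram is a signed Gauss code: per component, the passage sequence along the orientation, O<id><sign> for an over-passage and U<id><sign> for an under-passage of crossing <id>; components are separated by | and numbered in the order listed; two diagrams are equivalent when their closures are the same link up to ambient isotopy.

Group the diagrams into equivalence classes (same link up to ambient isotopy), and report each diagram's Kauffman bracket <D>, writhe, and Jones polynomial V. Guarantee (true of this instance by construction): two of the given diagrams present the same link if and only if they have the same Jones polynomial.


equivalence classes: {D1, D3} | {D2}
D1 (bracket A^-8 - A^-4 + 2 - A^4 + A^8 - A^12; 10 crossings at w = -4): V = -q^-6 + q^-5 - q^-4 + 2q^-3 - q^-2 + q^-1
V(D2) = 1  [12 crossings, <D> = A^-6, w = -2]
D3 (bracket A^-14 - A^-10 + 2A^-6 - A^-2 + A^2 - A^6; 10 crossings at w = -6): V = -q^-6 + q^-5 - q^-4 + 2q^-3 - q^-2 + q^-1
key observation: 2 values of V(q) split the 3 diagrams


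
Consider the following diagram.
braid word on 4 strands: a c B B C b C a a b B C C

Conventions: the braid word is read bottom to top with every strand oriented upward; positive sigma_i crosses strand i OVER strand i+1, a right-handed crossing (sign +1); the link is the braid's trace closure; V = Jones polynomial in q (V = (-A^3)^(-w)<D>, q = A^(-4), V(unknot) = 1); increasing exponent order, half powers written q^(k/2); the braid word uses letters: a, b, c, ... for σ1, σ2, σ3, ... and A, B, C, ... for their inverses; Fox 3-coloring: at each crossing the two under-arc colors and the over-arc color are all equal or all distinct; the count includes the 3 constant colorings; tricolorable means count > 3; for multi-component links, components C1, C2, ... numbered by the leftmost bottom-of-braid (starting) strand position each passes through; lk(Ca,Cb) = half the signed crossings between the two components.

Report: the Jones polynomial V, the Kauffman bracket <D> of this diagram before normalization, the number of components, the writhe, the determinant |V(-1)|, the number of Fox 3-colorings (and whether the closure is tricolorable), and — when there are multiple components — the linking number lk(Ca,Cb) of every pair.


Jones polynomial: V(q) = -q^-5 + q^-4 - 2q^-3 + 4q^-2 - 3q^-1 + 4 - 3q + 2q^2 - q^3
<D> = A^-15 - 2A^-11 + 3A^-7 - 4A^-3 + 3A - 4A^5 + 2A^9 - A^13 + A^17; writhe -1
components 1, writhe -1 (13 crossings)
3-colorings: 9 of 3^13, det 21 — tricolorable
note: w = -1 shifts under R1 moves; the (-A^3)^(1) factor cancels that in V


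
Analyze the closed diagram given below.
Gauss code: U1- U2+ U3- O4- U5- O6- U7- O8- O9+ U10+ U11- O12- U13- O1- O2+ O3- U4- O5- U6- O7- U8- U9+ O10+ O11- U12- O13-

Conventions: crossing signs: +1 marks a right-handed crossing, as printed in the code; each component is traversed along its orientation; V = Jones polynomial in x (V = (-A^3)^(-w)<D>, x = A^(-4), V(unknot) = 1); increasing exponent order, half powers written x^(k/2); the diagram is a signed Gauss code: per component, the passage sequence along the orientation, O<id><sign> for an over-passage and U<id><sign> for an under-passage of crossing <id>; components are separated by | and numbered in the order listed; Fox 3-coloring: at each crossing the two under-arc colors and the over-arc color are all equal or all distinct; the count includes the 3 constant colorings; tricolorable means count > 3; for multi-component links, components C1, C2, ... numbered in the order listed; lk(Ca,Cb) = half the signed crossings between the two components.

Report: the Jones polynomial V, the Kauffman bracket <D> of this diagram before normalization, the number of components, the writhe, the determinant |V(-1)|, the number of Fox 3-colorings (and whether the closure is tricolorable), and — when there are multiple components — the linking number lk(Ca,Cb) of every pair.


V(x) = -x^-10 + x^-9 - x^-8 + x^-7 - x^-6 + x^-5 + x^-3
bracket: -A^-9 - A^-1 + A^3 - A^7 + A^11 - A^15 + A^19, w = -7
1 component, writhe -7, over 13 crossings
det 7, colorings 3 of 3^13 — not tricolorable
observation: w = -7 (over 13 crossings) is diagram-only; (-A^3)^(7) removes it from V


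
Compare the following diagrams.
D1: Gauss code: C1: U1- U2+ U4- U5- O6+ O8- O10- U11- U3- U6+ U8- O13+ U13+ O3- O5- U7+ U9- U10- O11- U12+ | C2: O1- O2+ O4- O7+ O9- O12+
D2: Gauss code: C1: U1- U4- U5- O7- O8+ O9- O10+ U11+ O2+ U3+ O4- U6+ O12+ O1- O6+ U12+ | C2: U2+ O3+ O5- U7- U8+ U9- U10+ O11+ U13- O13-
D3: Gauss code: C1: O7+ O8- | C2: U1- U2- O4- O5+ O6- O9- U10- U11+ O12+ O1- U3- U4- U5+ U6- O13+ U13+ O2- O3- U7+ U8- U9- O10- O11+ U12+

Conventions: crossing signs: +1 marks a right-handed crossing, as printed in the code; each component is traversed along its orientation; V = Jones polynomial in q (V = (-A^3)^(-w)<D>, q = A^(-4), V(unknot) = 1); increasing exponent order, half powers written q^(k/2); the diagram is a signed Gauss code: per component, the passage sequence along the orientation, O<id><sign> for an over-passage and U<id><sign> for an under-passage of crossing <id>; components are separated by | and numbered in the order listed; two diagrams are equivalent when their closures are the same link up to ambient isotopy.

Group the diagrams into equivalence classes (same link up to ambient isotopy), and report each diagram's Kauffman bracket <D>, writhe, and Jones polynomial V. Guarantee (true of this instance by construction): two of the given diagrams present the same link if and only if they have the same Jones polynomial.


equivalence classes: {D1, D3} | {D2}
D1 (bracket A^-7 + A^-3 + A - A^9; 13 crossings at w = -3): V = q^(-9/2) - q^(-5/2) - q^(-3/2) - q^(-1/2)
V(D2) = -q^(1/2) - q^(5/2)  [13 crossings, <D> = A^-7 + A, w = +1]
D3 (bracket A^-7 + A^-3 + A - A^9; 13 crossings at w = -3): V = q^(-9/2) - q^(-5/2) - q^(-3/2) - q^(-1/2)
key observation: comparing 3 Jones polynomials yields 2 groups


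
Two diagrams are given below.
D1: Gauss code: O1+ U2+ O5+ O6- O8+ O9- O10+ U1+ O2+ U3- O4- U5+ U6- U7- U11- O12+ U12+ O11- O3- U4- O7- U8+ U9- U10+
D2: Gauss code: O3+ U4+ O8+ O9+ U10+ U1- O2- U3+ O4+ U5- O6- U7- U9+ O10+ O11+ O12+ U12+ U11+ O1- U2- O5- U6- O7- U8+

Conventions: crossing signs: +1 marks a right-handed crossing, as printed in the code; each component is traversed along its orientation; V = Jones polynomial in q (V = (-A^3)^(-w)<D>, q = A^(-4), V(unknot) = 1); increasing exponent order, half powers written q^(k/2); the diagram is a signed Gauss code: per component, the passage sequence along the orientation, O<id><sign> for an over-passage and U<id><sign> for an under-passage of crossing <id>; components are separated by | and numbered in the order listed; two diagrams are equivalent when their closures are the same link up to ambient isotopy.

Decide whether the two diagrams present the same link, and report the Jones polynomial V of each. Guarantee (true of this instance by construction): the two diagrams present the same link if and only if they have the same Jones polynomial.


equivalent: yes
V(D1) = -q^-3 + q^-2 - q^-1 + 3 - q + q^2 - q^3  (w 0, c 12, <D> = -A^-12 + A^-8 - A^-4 + 3 - A^4 + A^8 - A^12)
D2 (bracket -A^-6 + A^-2 - A^2 + 3A^6 - A^10 + A^14 - A^18; 12 crossings at w = +2): V = -q^-3 + q^-2 - q^-1 + 3 - q + q^2 - q^3
why: from 12 to 12 crossings by R-moves: one link, two diagrams


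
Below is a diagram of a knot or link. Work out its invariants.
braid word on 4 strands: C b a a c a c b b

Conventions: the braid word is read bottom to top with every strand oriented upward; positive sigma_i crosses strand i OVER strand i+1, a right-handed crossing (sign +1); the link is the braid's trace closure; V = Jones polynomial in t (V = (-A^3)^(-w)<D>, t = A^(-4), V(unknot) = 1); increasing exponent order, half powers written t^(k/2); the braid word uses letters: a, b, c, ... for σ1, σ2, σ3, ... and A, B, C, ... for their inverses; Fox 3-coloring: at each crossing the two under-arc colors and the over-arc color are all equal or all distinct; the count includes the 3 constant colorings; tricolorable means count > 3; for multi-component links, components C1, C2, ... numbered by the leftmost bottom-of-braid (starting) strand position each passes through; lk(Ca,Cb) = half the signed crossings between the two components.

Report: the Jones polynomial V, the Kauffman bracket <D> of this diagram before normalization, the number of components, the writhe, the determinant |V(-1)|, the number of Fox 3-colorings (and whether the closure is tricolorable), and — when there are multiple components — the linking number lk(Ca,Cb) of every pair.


Jones polynomial: V(t) = t^2 - t^3 + 3t^4 - 3t^5 + 4t^6 - 4t^7 + 2t^8 - 2t^9 + t^10
<D> = -A^-19 + 2A^-15 - 2A^-11 + 4A^-7 - 4A^-3 + 3A - 3A^5 + A^9 - A^13; writhe +7
components 1, writhe +7 (9 crossings)
3-colorings: 9 of 3^9, det 21 — tricolorable
note: the span of V is 8, forcing >= 8 crossings in any diagram


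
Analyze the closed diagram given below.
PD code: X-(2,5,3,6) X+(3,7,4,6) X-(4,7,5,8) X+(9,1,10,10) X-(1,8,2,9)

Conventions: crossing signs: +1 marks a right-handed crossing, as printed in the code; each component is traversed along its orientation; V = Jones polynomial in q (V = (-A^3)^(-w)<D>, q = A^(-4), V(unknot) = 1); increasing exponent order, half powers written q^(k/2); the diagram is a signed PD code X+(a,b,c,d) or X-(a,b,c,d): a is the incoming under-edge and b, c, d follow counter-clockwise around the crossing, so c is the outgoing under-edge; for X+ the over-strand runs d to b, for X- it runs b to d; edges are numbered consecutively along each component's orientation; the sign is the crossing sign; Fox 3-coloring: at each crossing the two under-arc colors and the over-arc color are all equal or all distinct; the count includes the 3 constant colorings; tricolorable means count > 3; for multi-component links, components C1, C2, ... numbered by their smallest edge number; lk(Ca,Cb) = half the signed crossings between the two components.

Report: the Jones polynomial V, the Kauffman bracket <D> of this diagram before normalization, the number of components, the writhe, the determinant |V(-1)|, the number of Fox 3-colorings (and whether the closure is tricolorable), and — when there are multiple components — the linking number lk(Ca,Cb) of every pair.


V = 1
<D> = -A^-3 (w = -1)
1 component over 5 crossings, w = -1
3 Fox colorings among 3^5, |V(-1)| = 1: not tricolorable
why: |V(-1)| = 1: so not tricolorable, since 3 does not divide 1


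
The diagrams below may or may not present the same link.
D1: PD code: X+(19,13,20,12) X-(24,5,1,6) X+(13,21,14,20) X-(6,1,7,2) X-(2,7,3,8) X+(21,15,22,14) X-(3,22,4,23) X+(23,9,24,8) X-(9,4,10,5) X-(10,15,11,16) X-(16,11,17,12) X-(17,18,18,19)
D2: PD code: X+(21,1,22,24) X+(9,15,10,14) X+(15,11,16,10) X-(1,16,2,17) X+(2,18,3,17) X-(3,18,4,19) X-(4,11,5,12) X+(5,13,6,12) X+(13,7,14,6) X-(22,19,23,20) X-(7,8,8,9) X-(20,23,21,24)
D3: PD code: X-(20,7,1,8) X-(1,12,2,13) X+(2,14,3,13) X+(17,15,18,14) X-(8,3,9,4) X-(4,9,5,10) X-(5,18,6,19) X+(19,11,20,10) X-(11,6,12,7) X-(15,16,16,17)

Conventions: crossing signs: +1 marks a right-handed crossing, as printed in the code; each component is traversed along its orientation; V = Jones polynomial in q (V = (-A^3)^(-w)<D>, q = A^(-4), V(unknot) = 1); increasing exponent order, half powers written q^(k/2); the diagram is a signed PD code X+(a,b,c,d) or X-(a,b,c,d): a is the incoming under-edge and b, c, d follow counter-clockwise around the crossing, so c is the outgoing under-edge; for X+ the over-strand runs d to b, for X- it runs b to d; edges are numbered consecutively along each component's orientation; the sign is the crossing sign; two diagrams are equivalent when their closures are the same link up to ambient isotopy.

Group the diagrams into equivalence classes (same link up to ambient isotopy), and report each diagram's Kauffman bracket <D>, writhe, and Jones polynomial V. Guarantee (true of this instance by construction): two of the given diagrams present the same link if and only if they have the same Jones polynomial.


classes: {D1, D3} | {D2}
V(D1) = -q^-6 + q^-5 - q^-4 + 2q^-3 - q^-2 + q^-1  [12 crossings, <D> = A^-8 - A^-4 + 2 - A^4 + A^8 - A^12, w = -4]
V(D2) = q + q^3 - q^4  (w 0, c 12, <D> = -A^-16 + A^-12 + A^-4)
V(D3) = -q^-6 + q^-5 - q^-4 + 2q^-3 - q^-2 + q^-1  [10 crossings, <D> = A^-8 - A^-4 + 2 - A^4 + A^8 - A^12, w = -4]
note: V(q) takes 2 values over 3 diagrams, fixing the grouping


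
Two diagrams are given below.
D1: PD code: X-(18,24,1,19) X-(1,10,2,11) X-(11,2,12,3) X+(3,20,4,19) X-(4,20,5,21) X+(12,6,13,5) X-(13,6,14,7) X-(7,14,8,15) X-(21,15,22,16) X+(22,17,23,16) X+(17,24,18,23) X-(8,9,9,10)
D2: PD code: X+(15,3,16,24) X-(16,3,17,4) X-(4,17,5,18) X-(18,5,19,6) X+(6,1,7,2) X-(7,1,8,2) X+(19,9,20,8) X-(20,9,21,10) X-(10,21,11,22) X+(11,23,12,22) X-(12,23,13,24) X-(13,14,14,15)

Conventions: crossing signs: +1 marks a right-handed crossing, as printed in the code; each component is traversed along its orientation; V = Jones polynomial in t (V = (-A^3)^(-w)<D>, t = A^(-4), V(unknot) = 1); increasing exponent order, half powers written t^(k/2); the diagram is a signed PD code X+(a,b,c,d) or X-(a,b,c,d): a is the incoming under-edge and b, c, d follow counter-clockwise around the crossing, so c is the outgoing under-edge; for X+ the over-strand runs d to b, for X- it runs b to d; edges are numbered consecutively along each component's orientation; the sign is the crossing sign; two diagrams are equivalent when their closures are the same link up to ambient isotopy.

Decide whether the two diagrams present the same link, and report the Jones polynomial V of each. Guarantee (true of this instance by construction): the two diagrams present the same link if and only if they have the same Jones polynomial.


equivalent: yes
D1 (bracket -A^-10 - A^-6 - A^-2 + A^6; 12 crossings at w = -4): V = t^(-9/2) - t^(-5/2) - t^(-3/2) - t^(-1/2)
V(D2) = t^(-9/2) - t^(-5/2) - t^(-3/2) - t^(-1/2)  [12 crossings, <D> = -A^-10 - A^-6 - A^-2 + A^6, w = -4]
observation: one V(t) for all 2 diagrams — one class (guaranteed)


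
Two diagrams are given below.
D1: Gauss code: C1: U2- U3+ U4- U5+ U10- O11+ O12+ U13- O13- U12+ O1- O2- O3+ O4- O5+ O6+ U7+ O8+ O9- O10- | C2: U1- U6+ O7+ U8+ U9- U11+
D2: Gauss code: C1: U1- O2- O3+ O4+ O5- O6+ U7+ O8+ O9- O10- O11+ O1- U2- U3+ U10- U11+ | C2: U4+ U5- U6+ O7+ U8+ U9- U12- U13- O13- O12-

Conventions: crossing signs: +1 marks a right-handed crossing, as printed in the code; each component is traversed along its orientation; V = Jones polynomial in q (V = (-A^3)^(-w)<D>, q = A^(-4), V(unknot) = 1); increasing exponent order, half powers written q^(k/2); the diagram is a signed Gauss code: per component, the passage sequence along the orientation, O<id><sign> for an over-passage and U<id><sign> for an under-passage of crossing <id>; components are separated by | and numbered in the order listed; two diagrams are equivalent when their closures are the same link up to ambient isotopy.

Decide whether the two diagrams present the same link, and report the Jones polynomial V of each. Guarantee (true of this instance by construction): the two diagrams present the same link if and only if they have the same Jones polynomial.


equivalent: yes
V(D1) = -q^(1/2) - q^(5/2)  (w +1, c 13, <D> = A^-7 + A)
V(D2) = -q^(1/2) - q^(5/2)  (w -1, c 13, <D> = A^-13 + A^-5)
why: all 2 diagrams share one V(q), hence one class


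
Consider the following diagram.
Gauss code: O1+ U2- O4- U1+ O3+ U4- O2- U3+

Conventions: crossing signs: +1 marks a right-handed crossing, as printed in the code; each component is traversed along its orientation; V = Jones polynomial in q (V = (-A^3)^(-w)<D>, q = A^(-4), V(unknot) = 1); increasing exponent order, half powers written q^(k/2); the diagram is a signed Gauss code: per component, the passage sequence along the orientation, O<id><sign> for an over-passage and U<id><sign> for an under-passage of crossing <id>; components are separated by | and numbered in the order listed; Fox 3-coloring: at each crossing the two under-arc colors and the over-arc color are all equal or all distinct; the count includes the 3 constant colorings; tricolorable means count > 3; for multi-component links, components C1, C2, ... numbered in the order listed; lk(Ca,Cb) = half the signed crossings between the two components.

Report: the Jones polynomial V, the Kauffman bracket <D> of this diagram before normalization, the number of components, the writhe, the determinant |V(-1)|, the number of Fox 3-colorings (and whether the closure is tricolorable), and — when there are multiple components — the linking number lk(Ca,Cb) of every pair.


V = q^-2 - q^-1 + 1 - q + q^2
<D> = A^-8 - A^-4 + 1 - A^4 + A^8 (w = 0)
1 component over 4 crossings, w = 0
3 Fox colorings among 3^4, |V(-1)| = 5: not tricolorable
why: V spans 4 powers of q: at least 4 crossings in any diagram


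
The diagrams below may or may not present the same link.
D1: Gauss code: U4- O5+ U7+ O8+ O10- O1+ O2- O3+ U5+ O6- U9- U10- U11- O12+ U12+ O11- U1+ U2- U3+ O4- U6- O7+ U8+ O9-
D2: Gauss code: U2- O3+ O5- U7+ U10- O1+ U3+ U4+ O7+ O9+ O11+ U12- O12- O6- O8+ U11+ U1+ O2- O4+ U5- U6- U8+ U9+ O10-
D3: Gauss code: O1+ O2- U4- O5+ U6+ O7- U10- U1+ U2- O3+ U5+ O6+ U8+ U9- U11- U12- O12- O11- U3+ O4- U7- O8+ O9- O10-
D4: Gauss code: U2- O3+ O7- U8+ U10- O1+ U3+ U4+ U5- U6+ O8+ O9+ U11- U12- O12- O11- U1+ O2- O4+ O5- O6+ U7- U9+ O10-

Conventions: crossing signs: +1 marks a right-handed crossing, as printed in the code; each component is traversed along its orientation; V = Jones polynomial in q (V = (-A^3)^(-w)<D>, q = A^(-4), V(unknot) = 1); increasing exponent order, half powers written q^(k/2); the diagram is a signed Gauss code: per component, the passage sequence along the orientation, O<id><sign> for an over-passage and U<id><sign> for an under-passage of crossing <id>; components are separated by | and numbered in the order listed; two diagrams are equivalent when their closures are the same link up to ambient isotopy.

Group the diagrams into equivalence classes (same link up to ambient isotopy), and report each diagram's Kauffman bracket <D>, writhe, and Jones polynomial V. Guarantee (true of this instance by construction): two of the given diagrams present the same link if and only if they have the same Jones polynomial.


classes: {D1, D3} | {D2, D4}
V(D1) = -q^-3 + 2q^-2 - 2q^-1 + 3 - 2q + 2q^2 - q^3  [12 crossings, <D> = -A^-12 + 2A^-8 - 2A^-4 + 3 - 2A^4 + 2A^8 - A^12, w = 0]
V(D2) = -q^-1 + 2 - q + 2q^2 - q^3 + q^4 - q^5  (w +2, c 12, <D> = -A^-14 + A^-10 - A^-6 + 2A^-2 - A^2 + 2A^6 - A^10)
V(D3) = -q^-3 + 2q^-2 - 2q^-1 + 3 - 2q + 2q^2 - q^3  (w -2, c 12, <D> = -A^-18 + 2A^-14 - 2A^-10 + 3A^-6 - 2A^-2 + 2A^2 - A^6)
V(D4) = -q^-1 + 2 - q + 2q^2 - q^3 + q^4 - q^5  (w 0, c 12, <D> = -A^-20 + A^-16 - A^-12 + 2A^-8 - A^-4 + 2 - A^4)
note: V(q) takes 2 values over 4 diagrams, fixing the grouping


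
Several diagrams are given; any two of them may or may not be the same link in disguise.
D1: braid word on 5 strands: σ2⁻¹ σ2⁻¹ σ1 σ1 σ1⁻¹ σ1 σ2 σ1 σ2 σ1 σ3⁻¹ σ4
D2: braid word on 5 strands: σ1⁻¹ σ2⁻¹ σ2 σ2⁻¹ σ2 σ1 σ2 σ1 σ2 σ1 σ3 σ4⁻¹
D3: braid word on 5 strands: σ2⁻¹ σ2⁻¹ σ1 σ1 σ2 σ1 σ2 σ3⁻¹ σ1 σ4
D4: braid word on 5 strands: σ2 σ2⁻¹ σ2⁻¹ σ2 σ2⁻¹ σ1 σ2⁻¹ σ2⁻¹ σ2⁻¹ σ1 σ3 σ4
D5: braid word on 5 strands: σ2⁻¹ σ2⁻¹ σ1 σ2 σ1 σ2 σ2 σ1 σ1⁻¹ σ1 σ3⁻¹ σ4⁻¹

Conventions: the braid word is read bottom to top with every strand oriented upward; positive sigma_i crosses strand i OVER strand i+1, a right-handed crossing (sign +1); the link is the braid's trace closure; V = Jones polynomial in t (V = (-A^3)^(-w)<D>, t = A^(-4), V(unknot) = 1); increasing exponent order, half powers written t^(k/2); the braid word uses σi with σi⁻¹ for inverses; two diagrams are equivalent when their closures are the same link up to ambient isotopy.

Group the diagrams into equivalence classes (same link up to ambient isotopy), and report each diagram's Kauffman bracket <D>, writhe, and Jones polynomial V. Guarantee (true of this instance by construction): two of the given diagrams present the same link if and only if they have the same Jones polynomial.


grouping into links: {D1, D3, D5} | {D2} | {D4}
V(D1) = t - t^2 + 2t^3 - t^4 + t^5 - t^6  (w +4, c 12, <D> = -A^-12 + A^-8 - A^-4 + 2 - A^4 + A^8)
V(D2) = t + t^3 - t^4  [12 crossings, <D> = -A^-4 + 1 + A^8, w = +4]
D3 (bracket -A^-12 + A^-8 - A^-4 + 2 - A^4 + A^8; 10 crossings at w = +4): V = t - t^2 + 2t^3 - t^4 + t^5 - t^6
V(D4) = t^-5 - 2t^-4 + 2t^-3 - 2t^-2 + 2t^-1 - 1 + t  [12 crossings, <D> = A^-4 - 1 + 2A^4 - 2A^8 + 2A^12 - 2A^16 + A^20, w = 0]
V(D5) = t - t^2 + 2t^3 - t^4 + t^5 - t^6  [12 crossings, <D> = -A^-18 + A^-14 - A^-10 + 2A^-6 - A^-2 + A^2, w = +2]
key observation: 3 values of V(t) split the 5 diagrams
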